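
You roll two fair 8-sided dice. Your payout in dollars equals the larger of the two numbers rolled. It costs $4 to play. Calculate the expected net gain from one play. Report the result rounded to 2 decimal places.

$1.81

Distribution of the larger of the two numbers rolled: 1 w.p. 1/64, 2 w.p. 3/64, 3 w.p. 5/64, 4 w.p. 7/64, 5 w.p. 9/64, 6 w.p. 11/64, …
E[payout] = (1/64)·1 + (3/64)·2 + (5/64)·3 + (7/64)·4 + (9/64)·5 + (11/64)·6 + (13/64)·7 + (15/64)·8 = 93/16
Expected profit = 93/16 − 4 = 29/16 ≈ $1.81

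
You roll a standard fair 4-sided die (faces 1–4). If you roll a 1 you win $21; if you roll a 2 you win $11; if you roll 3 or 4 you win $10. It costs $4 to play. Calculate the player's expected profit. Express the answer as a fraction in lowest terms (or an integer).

$9

E[payout] = (1/2)·10 + (1/4)·11 + (1/4)·21 = 13
Expected profit = 13 − 4 = 9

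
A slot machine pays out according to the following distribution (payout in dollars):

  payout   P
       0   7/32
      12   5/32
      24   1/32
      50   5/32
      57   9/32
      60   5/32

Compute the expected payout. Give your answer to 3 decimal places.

$35.844

E[X] = (7/32)·0 + (5/32)·12 + (1/32)·24 + (5/32)·50 + (9/32)·57 + (5/32)·60
     = 1147/32 ≈ 35.844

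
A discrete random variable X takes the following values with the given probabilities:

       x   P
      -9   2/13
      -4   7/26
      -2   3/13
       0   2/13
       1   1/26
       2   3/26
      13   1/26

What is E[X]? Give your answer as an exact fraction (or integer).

-28/13

E[X] = (2/13)·(-9) + (7/26)·(-4) + (3/13)·(-2) + (2/13)·0 + (1/26)·1 + (3/26)·2 + (1/26)·13
     = -28/13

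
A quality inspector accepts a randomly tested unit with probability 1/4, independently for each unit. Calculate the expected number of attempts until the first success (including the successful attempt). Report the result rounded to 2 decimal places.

For a geometric distribution, E[trials] = 1/p = 1/(1/4) = 4.
≈ 4.00

4.00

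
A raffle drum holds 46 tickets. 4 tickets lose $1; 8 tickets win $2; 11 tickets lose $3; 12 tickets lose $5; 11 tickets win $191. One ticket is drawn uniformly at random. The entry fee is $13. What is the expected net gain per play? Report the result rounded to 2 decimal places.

$30.91

E[payout] = (4/46)·(-1) + (8/46)·2 + (11/46)·(-3) + (12/46)·(-5) + (11/46)·191 = 1010/23
Expected profit = 1010/23 − 13 = 711/23 ≈ $30.91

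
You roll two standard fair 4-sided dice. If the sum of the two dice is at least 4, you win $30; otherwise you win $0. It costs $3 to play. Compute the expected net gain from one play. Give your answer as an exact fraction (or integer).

E[payout] = (3/16)·0 + (13/16)·30 = 195/8
Expected profit = 195/8 − 3 = 171/8

171/8 dollars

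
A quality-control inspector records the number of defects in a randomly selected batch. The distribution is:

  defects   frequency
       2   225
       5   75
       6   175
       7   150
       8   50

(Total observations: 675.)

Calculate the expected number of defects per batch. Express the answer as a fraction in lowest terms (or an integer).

Total = 675, so P(defects=2) = 225/675, etc.
E[X] = (1/3)·2 + (1/9)·5 + (7/27)·6 + (2/9)·7 + (2/27)·8
     = 133/27

133/27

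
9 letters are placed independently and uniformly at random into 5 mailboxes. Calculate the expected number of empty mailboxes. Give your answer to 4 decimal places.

0.6711

Let Xⱼ=1 if mailbox j is empty. P(Xⱼ=1) = ((5-1)/5)^9 = 262144/1953125.
By linearity, E[#empty] = 5·262144/1953125 = 262144/390625.
≈ 0.6711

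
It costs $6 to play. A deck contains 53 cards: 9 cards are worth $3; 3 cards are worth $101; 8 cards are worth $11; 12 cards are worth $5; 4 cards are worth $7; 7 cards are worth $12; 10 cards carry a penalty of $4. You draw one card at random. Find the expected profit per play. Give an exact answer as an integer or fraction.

232/53 dollars

E[payout] = (9/53)·3 + (3/53)·101 + (8/53)·11 + (12/53)·5 + (4/53)·7 + (7/53)·12 + (10/53)·(-4) = 550/53
Expected profit = 550/53 − 6 = 232/53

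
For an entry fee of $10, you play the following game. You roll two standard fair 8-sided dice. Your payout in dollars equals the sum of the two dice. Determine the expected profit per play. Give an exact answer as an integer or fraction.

-$1

Distribution of the sum of the two dice: 2 w.p. 1/64, 3 w.p. 1/32, 4 w.p. 3/64, 5 w.p. 1/16, 6 w.p. 5/64, 7 w.p. 3/32, …
E[payout] = (1/64)·2 + (1/32)·3 + (3/64)·4 + (1/16)·5 + (5/64)·6 + (3/32)·7 + (7/64)·8 + (1/8)·9 + (7/64)·10 + (3/32)·11 + (5/64)·12 + (1/16)·13 + (3/64)·14 + (1/32)·15 + (1/64)·16 = 9
Expected profit = 9 − 10 = -1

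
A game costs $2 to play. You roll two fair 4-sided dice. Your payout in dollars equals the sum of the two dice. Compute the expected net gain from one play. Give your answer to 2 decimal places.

$3.00

Distribution of the sum of the two dice: 2 w.p. 1/16, 3 w.p. 1/8, 4 w.p. 3/16, 5 w.p. 1/4, 6 w.p. 3/16, 7 w.p. 1/8, …
E[payout] = (1/16)·2 + (1/8)·3 + (3/16)·4 + (1/4)·5 + (3/16)·6 + (1/8)·7 + (1/16)·8 = 5
Expected profit = 5 − 2 = 3 ≈ $3.00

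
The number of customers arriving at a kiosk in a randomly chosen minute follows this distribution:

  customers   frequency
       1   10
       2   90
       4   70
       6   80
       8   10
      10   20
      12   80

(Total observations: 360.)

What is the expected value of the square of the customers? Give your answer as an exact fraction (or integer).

Total = 360, so P(customers=1) = 10/360, etc.
E[X²] = (1/36)·1 + (1/4)·4 + (7/36)·16 + (2/9)·36 + (1/36)·64 + (1/18)·100 + (2/9)·144
     = 1853/36

1853/36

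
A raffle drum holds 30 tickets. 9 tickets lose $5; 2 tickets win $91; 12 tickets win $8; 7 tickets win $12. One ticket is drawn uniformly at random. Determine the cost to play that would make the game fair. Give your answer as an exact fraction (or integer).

E[payout] = (9/30)·(-5) + (2/30)·91 + (12/30)·8 + (7/30)·12 = 317/30
Fair fee = E[payout] = 317/30

317/30 dollars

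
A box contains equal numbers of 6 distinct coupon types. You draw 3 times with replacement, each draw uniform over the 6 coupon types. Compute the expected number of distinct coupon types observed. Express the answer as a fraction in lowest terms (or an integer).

Let Xⱼ=1 if type j appears at least once. P(Xⱼ=1) = 1 − ((6−1)/6)^3 = 91/216.
E[#distinct] = 6·91/216 = 91/36.

91/36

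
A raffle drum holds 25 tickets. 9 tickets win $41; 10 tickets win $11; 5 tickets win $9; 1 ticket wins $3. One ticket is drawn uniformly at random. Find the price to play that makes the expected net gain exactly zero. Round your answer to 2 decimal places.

$21.08

E[payout] = (9/25)·41 + (10/25)·11 + (5/25)·9 + (1/25)·3 = 527/25
Fair fee = E[payout] = 527/25 ≈ $21.08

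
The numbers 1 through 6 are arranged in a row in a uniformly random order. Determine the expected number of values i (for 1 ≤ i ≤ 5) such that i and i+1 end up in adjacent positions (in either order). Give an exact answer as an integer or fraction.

5/3

For each i ∈ {1,…,5}, let Xᵢ = 1 if i and i+1 are adjacent. P(Xᵢ=1) = 2·(6−1)!/6! = 2/6.
By linearity, E[ΣXᵢ] = (5)·(2/6) = 5/3.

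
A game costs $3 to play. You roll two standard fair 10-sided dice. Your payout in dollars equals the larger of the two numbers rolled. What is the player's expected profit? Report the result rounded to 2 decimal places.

Distribution of the larger of the two numbers rolled: 1 w.p. 1/100, 2 w.p. 3/100, 3 w.p. 1/20, 4 w.p. 7/100, 5 w.p. 9/100, 6 w.p. 11/100, …
E[payout] = (1/100)·1 + (3/100)·2 + (1/20)·3 + (7/100)·4 + (9/100)·5 + (11/100)·6 + (13/100)·7 + (3/20)·8 + (17/100)·9 + (19/100)·10 = 143/20
Expected profit = 143/20 − 3 = 83/20 ≈ $4.15

$4.15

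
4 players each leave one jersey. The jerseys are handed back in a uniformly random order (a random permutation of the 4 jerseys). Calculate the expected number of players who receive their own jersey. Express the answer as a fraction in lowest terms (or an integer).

1

Let Xᵢ = 1 if person i gets their own jersey. For each i, P(Xᵢ=1) = 1/4.
By linearity of expectation, E[X₁+…+X_4] = 4·(1/4) = 1.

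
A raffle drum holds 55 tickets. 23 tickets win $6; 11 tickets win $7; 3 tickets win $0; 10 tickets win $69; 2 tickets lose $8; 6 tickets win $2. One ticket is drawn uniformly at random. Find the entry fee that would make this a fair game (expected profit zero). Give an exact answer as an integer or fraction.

E[payout] = (23/55)·6 + (11/55)·7 + (3/55)·0 + (10/55)·69 + (2/55)·(-8) + (6/55)·2 = 901/55
Fair fee = E[payout] = 901/55

901/55 dollars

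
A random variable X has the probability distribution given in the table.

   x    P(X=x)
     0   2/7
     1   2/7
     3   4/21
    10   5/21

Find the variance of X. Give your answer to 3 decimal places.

E[X] = (2/7)·0 + (2/7)·1 + (4/21)·3 + (5/21)·10 = 68/21
E[X²] = (2/7)·0 + (2/7)·1 + (4/21)·9 + (5/21)·100 = 542/21
Var(X) = 542/21 − (68/21)² = 6758/441 ≈ 15.324

15.324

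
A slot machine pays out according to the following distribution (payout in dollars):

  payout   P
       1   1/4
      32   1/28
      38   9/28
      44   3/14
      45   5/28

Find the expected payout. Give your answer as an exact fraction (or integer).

435/14 dollars

E[X] = (1/4)·1 + (1/28)·32 + (9/28)·38 + (3/14)·44 + (5/28)·45
     = 435/14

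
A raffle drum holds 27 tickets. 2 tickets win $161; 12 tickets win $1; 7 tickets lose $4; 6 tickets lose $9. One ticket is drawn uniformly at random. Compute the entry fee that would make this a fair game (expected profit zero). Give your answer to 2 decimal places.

E[payout] = (2/27)·161 + (12/27)·1 + (7/27)·(-4) + (6/27)·(-9) = 28/3
Fair fee = E[payout] = 28/3 ≈ $9.33

$9.33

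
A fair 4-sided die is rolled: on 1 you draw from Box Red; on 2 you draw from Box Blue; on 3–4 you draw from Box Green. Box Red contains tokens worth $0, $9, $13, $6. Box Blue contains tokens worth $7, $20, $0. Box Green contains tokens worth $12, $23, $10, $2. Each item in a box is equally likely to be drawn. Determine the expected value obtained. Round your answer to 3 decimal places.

E[X | Box Red] = (0 + 9 + 13 + 6)/4 = 7
E[X | Box Blue] = (7 + 20 + 0)/3 = 9
E[X | Box Green] = (12 + 23 + 10 + 2)/4 = 47/4
E[X] = (1/4)·7 + (1/4)·9 + (1/2)·47/4 = 79/8 ≈ 9.875

$9.875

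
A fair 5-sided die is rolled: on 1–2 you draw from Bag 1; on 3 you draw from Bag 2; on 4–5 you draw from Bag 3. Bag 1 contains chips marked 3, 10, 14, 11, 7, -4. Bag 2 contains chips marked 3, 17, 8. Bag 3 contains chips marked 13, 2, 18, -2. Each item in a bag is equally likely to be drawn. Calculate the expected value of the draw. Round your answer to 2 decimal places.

E[X | Bag 1] = (3 + 10 + 14 + 11 + 7 − 4)/6 = 41/6
E[X | Bag 2] = (3 + 17 + 8)/3 = 28/3
E[X | Bag 3] = (13 + 2 + 18 − 2)/4 = 31/4
E[X] = (2/5)·41/6 + (1/5)·28/3 + (2/5)·31/4 = 77/10 ≈ 7.70

7.70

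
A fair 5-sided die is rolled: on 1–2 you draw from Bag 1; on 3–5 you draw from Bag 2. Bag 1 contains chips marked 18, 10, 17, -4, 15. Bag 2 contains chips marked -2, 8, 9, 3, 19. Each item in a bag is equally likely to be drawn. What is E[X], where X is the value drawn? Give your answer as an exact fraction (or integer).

E[X | Bag 1] = (18 + 10 + 17 − 4 + 15)/5 = 56/5
E[X | Bag 2] = (-2 + 8 + 9 + 3 + 19)/5 = 37/5
E[X] = (2/5)·56/5 + (3/5)·37/5 = 223/25

223/25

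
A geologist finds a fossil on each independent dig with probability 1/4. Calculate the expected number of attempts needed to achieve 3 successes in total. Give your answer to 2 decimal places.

12.00

By linearity (sum of 3 independent geometric waits), E[trials] = 3/p = 3/(1/4) = 12.
≈ 12.00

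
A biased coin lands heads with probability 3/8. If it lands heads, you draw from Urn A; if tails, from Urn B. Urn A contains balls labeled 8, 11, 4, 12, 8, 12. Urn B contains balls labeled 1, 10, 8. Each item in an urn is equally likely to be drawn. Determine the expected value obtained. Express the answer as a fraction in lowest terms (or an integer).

E[X | Urn A] = (8 + 11 + 4 + 12 + 8 + 12)/6 = 55/6
E[X | Urn B] = (1 + 10 + 8)/3 = 19/3
E[X] = (3/8)·55/6 + (5/8)·19/3 = 355/48

355/48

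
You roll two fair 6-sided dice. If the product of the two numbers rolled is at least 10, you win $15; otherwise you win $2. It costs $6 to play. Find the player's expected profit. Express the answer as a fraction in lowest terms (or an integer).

E[payout] = (17/36)·2 + (19/36)·15 = 319/36
Expected profit = 319/36 − 6 = 103/36

103/36 dollars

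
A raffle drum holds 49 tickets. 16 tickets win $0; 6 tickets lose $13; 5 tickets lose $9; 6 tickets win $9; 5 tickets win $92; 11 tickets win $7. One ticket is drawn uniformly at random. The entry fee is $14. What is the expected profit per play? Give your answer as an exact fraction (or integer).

-218/49 dollars

E[payout] = (16/49)·0 + (6/49)·(-13) + (5/49)·(-9) + (6/49)·9 + (5/49)·92 + (11/49)·7 = 468/49
Expected profit = 468/49 − 14 = -218/49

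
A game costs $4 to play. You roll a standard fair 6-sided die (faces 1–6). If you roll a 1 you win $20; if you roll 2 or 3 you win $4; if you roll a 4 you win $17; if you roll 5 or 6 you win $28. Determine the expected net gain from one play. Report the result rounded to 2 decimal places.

E[payout] = (1/3)·4 + (1/6)·17 + (1/6)·20 + (1/3)·28 = 101/6
Expected profit = 101/6 − 4 = 77/6 ≈ $12.83

$12.83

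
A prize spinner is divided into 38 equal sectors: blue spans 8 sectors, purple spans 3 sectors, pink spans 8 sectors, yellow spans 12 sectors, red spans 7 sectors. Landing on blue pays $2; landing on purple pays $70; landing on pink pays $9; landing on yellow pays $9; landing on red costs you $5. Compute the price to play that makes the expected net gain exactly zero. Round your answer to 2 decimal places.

E[payout] = (8/38)·2 + (3/38)·70 + (8/38)·9 + (12/38)·9 + (7/38)·(-5) = 371/38
Fair fee = E[payout] = 371/38 ≈ $9.76

$9.76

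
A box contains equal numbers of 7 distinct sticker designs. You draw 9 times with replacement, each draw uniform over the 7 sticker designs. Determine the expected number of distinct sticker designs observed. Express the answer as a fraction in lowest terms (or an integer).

Let Xⱼ=1 if type j appears at least once. P(Xⱼ=1) = 1 − ((7−1)/7)^9 = 30275911/40353607.
E[#distinct] = 7·30275911/40353607 = 30275911/5764801.

30275911/5764801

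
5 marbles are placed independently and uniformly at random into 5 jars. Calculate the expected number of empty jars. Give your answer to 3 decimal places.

1.638

Let Xⱼ=1 if jar j is empty. P(Xⱼ=1) = ((5-1)/5)^5 = 1024/3125.
By linearity, E[#empty] = 5·1024/3125 = 1024/625.
≈ 1.638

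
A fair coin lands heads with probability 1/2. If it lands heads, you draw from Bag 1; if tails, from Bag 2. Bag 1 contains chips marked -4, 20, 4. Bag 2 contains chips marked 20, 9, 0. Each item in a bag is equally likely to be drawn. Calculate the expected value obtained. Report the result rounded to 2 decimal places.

8.17

E[X | Bag 1] = (-4 + 20 + 4)/3 = 20/3
E[X | Bag 2] = (20 + 9 + 0)/3 = 29/3
E[X] = (1/2)·20/3 + (1/2)·29/3 = 49/6 ≈ 8.17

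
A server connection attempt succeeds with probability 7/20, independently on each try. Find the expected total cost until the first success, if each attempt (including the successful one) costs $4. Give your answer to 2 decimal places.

$11.43

E[#attempts] = 1/p = 20/7; E[cost] = 4·20/7 = 80/7.
≈ 11.43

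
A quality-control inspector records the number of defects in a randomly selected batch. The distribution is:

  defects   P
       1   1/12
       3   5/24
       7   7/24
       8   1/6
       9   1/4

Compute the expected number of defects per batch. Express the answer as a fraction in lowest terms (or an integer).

19/3

E[X] = (1/12)·1 + (5/24)·3 + (7/24)·7 + (1/6)·8 + (1/4)·9
     = 19/3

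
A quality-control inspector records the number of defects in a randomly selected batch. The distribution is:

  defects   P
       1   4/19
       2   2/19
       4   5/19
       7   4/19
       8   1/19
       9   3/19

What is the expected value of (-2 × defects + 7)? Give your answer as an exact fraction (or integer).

E[-2x+7] = (4/19)·5 + (2/19)·3 + (5/19)·(-1) + (4/19)·(-7) + (1/19)·(-9) + (3/19)·(-11)
     = -49/19

-49/19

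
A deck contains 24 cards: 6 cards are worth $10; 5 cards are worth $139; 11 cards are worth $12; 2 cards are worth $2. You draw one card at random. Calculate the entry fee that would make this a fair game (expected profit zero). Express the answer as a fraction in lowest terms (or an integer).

297/8 dollars

E[payout] = (6/24)·10 + (5/24)·139 + (11/24)·12 + (2/24)·2 = 297/8
Fair fee = E[payout] = 297/8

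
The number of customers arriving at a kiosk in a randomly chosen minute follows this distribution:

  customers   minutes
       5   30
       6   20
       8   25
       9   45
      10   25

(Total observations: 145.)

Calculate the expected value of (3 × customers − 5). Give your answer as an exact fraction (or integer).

Total = 145, so P(customers=5) = 30/145, etc.
E[3x-5] = (6/29)·10 + (4/29)·13 + (5/29)·19 + (9/29)·22 + (5/29)·25
     = 530/29

530/29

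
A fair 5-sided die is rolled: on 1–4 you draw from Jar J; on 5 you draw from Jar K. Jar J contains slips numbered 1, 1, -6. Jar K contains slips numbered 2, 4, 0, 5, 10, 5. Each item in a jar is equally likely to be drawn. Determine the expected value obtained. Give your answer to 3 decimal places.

E[X | Jar J] = (1 + 1 − 6)/3 = -4/3
E[X | Jar K] = (2 + 4 + 0 + 5 + 10 + 5)/6 = 13/3
E[X] = (4/5)·(-4/3) + (1/5)·13/3 = -1/5 ≈ -0.200

-0.200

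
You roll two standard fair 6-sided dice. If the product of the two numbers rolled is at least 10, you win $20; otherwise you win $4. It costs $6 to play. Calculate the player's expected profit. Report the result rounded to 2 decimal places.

$6.44

E[payout] = (17/36)·4 + (19/36)·20 = 112/9
Expected profit = 112/9 − 6 = 58/9 ≈ $6.44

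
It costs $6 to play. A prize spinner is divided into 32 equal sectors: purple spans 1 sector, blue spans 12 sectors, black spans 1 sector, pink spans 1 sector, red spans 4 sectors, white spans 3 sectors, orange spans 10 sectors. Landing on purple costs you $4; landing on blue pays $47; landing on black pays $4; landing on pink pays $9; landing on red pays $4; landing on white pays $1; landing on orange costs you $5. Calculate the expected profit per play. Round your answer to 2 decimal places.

$10.94

E[payout] = (1/32)·(-4) + (12/32)·47 + (1/32)·4 + (1/32)·9 + (4/32)·4 + (3/32)·1 + (10/32)·(-5) = 271/16
Expected profit = 271/16 − 6 = 175/16 ≈ $10.94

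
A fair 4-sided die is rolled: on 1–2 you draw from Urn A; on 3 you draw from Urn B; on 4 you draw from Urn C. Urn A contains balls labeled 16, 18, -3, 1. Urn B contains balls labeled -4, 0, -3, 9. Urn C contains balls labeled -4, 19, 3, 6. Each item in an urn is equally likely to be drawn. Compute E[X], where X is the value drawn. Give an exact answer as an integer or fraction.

45/8

E[X | Urn A] = (16 + 18 − 3 + 1)/4 = 8
E[X | Urn B] = (-4 + 0 − 3 + 9)/4 = 1/2
E[X | Urn C] = (-4 + 19 + 3 + 6)/4 = 6
E[X] = (1/2)·8 + (1/4)·1/2 + (1/4)·6 = 45/8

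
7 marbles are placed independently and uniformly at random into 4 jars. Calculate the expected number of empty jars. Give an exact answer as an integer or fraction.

Let Xⱼ=1 if jar j is empty. P(Xⱼ=1) = ((4-1)/4)^7 = 2187/16384.
By linearity, E[#empty] = 4·2187/16384 = 2187/4096.

2187/4096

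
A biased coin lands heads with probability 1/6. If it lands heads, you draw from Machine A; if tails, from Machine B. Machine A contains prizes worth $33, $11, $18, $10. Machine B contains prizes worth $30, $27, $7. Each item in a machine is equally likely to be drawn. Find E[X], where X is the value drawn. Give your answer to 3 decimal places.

E[X | Machine A] = (33 + 11 + 18 + 10)/4 = 18
E[X | Machine B] = (30 + 27 + 7)/3 = 64/3
E[X] = (1/6)·18 + (5/6)·64/3 = 187/9 ≈ 20.778

$20.778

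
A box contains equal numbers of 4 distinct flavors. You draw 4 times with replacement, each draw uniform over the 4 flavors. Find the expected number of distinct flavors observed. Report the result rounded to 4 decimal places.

Let Xⱼ=1 if type j appears at least once. P(Xⱼ=1) = 1 − ((4−1)/4)^4 = 175/256.
E[#distinct] = 4·175/256 = 175/64.
≈ 2.7344

2.7344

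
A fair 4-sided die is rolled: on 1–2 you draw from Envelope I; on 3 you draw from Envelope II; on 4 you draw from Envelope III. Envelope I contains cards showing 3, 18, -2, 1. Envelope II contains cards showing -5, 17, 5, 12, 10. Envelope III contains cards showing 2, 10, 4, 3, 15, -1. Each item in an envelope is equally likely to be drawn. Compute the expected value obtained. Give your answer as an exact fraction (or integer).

233/40

E[X | Envelope I] = (3 + 18 − 2 + 1)/4 = 5
E[X | Envelope II] = (-5 + 17 + 5 + 12 + 10)/5 = 39/5
E[X | Envelope III] = (2 + 10 + 4 + 3 + 15 − 1)/6 = 11/2
E[X] = (1/2)·5 + (1/4)·39/5 + (1/4)·11/2 = 233/40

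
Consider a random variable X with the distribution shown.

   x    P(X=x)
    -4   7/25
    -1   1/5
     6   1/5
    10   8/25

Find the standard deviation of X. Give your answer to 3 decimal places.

E[X] = 77/25, E[X²] = 1097/25
Var(X) = E[X²] − (E[X])² = 1097/25 − 5929/625 = 21496/625
SD(X) = √(21496/625) ≈ 5.865

5.865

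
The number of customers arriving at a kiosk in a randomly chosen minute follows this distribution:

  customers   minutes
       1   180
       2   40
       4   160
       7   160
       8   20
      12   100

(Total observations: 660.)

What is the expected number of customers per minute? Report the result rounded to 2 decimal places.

Total = 660, so P(customers=1) = 180/660, etc.
E[X] = (3/11)·1 + (2/33)·2 + (8/33)·4 + (8/33)·7 + (1/33)·8 + (5/33)·12
     = 169/33 ≈ 5.12

5.12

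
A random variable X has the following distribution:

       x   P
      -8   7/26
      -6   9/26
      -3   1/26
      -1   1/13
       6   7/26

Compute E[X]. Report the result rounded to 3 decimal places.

-2.808

E[X] = (7/26)·(-8) + (9/26)·(-6) + (1/26)·(-3) + (1/13)·(-1) + (7/26)·6
     = -73/26 ≈ -2.808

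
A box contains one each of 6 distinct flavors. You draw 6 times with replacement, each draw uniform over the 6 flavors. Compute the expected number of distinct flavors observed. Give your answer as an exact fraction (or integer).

31031/7776

Let Xⱼ=1 if type j appears at least once. P(Xⱼ=1) = 1 − ((6−1)/6)^6 = 31031/46656.
E[#distinct] = 6·31031/46656 = 31031/7776.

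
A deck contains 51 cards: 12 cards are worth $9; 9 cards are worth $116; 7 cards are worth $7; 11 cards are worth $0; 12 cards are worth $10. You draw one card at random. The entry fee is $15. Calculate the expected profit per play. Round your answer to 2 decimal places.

$10.90

E[payout] = (12/51)·9 + (9/51)·116 + (7/51)·7 + (11/51)·0 + (12/51)·10 = 1321/51
Expected profit = 1321/51 − 15 = 556/51 ≈ $10.90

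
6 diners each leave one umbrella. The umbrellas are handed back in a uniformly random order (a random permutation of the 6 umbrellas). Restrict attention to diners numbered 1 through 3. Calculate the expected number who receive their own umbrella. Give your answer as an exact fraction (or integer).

Let Xᵢ = 1 if person i gets their own umbrella. For each i, P(Xᵢ=1) = 1/6.
By linearity of expectation, E[X₁+…+X_3] = 3·(1/6) = 1/2.

1/2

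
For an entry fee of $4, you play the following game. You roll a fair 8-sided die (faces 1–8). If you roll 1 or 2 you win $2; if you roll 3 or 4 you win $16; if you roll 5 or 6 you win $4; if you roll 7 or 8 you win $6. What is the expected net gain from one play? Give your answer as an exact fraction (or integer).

$3

E[payout] = (1/4)·2 + (1/4)·4 + (1/4)·6 + (1/4)·16 = 7
Expected profit = 7 − 4 = 3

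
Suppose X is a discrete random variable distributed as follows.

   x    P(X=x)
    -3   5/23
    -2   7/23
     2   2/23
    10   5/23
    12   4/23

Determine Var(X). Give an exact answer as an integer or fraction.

21282/529

E[X] = (5/23)·(-3) + (7/23)·(-2) + (2/23)·2 + (5/23)·10 + (4/23)·12 = 73/23
E[X²] = (5/23)·9 + (7/23)·4 + (2/23)·4 + (5/23)·100 + (4/23)·144 = 1157/23
Var(X) = 1157/23 − (73/23)² = 21282/529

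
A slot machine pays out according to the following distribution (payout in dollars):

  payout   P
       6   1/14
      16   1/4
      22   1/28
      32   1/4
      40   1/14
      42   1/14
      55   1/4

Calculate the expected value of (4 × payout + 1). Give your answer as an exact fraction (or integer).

E[4x+1] = (1/14)·25 + (1/4)·65 + (1/28)·89 + (1/4)·129 + (1/14)·161 + (1/14)·169 + (1/4)·221
     = 926/7

926/7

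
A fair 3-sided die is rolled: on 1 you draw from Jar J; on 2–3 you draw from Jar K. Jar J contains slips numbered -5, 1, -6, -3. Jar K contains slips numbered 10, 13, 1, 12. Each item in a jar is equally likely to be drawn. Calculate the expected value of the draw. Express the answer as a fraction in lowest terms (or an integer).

59/12

E[X | Jar J] = (-5 + 1 − 6 − 3)/4 = -13/4
E[X | Jar K] = (10 + 13 + 1 + 12)/4 = 9
E[X] = (1/3)·(-13/4) + (2/3)·9 = 59/12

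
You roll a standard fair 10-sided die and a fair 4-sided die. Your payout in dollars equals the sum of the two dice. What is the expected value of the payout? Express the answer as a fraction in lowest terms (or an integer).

Distribution of the sum of the two dice: 2 w.p. 1/40, 3 w.p. 1/20, 4 w.p. 3/40, 5 w.p. 1/10, 6 w.p. 1/10, 7 w.p. 1/10, …
E[payout] = (1/40)·2 + (1/20)·3 + (3/40)·4 + (1/10)·5 + (1/10)·6 + (1/10)·7 + (1/10)·8 + (1/10)·9 + (1/10)·10 + (1/10)·11 + (3/40)·12 + (1/20)·13 + (1/40)·14 = 8

$8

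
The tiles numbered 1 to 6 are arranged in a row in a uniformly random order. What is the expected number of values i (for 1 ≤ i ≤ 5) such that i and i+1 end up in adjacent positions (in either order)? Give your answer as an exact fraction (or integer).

For each i ∈ {1,…,5}, let Xᵢ = 1 if i and i+1 are adjacent. P(Xᵢ=1) = 2·(6−1)!/6! = 2/6.
By linearity, E[ΣXᵢ] = (5)·(2/6) = 5/3.

5/3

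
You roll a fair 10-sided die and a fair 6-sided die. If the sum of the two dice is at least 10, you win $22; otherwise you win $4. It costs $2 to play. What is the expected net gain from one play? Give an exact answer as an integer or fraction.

E[payout] = (11/20)·4 + (9/20)·22 = 121/10
Expected profit = 121/10 − 2 = 101/10

101/10 dollars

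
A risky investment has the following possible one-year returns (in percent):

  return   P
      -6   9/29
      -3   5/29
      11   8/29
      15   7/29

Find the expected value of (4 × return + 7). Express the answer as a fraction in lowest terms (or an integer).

699/29

E[4x+7] = (9/29)·(-17) + (5/29)·(-5) + (8/29)·51 + (7/29)·67
     = 699/29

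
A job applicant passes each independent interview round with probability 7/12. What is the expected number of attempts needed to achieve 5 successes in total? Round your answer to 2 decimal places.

8.57

By linearity (sum of 5 independent geometric waits), E[trials] = 5/p = 5/(7/12) = 60/7.
≈ 8.57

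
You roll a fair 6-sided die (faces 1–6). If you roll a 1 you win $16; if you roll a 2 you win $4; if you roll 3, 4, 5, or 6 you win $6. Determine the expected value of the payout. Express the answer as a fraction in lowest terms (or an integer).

E[payout] = (1/6)·4 + (2/3)·6 + (1/6)·16 = 22/3

22/3 dollars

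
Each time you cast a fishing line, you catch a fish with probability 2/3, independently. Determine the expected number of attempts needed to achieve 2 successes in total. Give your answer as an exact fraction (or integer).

3

By linearity (sum of 2 independent geometric waits), E[trials] = 2/p = 2/(2/3) = 3.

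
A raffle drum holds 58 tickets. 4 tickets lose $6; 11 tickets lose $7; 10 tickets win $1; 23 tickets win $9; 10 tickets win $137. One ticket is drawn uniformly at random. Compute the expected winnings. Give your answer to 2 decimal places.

E[payout] = (4/58)·(-6) + (11/58)·(-7) + (10/58)·1 + (23/58)·9 + (10/58)·137 = 743/29
≈ $25.62

$25.62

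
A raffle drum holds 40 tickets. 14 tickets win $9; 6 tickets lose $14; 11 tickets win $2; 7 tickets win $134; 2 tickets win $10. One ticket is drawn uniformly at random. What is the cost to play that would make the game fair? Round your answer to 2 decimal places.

$25.55

E[payout] = (14/40)·9 + (6/40)·(-14) + (11/40)·2 + (7/40)·134 + (2/40)·10 = 511/20
Fair fee = E[payout] = 511/20 ≈ $25.55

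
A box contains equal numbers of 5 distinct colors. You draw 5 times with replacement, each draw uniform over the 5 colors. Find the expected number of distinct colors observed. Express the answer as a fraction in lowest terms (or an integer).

Let Xⱼ=1 if type j appears at least once. P(Xⱼ=1) = 1 − ((5−1)/5)^5 = 2101/3125.
E[#distinct] = 5·2101/3125 = 2101/625.

2101/625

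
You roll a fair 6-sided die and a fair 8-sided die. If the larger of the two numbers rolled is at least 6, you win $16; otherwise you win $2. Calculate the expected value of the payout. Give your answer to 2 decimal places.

E[payout] = (25/48)·2 + (23/48)·16 = 209/24
≈ $8.71

$8.71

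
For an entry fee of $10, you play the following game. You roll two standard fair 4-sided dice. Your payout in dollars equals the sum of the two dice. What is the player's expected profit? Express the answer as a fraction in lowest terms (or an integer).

Distribution of the sum of the two dice: 2 w.p. 1/16, 3 w.p. 1/8, 4 w.p. 3/16, 5 w.p. 1/4, 6 w.p. 3/16, 7 w.p. 1/8, …
E[payout] = (1/16)·2 + (1/8)·3 + (3/16)·4 + (1/4)·5 + (3/16)·6 + (1/8)·7 + (1/16)·8 = 5
Expected profit = 5 − 10 = -5

-$5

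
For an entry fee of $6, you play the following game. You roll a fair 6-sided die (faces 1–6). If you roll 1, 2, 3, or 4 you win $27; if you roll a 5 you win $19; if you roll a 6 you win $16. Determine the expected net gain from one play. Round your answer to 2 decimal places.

$17.83

E[payout] = (1/6)·16 + (1/6)·19 + (2/3)·27 = 143/6
Expected profit = 143/6 − 6 = 107/6 ≈ $17.83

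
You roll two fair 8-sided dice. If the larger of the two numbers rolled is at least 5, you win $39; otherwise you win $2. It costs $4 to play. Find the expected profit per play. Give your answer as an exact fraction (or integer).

E[payout] = (1/4)·2 + (3/4)·39 = 119/4
Expected profit = 119/4 − 4 = 103/4

103/4 dollars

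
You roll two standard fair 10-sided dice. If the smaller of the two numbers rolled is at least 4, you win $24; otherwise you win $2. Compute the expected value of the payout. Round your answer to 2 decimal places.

$12.78

E[payout] = (51/100)·2 + (49/100)·24 = 639/50
≈ $12.78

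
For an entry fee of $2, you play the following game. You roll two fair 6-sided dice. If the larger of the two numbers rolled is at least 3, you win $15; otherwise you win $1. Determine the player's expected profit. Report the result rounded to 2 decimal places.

E[payout] = (1/9)·1 + (8/9)·15 = 121/9
Expected profit = 121/9 − 2 = 103/9 ≈ $11.44

$11.44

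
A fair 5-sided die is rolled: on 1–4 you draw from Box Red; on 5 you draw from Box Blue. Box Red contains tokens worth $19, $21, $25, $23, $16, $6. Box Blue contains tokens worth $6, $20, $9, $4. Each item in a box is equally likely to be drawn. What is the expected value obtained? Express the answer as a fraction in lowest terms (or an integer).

E[X | Box Red] = (19 + 21 + 25 + 23 + 16 + 6)/6 = 55/3
E[X | Box Blue] = (6 + 20 + 9 + 4)/4 = 39/4
E[X] = (4/5)·55/3 + (1/5)·39/4 = 997/60

997/60 dollars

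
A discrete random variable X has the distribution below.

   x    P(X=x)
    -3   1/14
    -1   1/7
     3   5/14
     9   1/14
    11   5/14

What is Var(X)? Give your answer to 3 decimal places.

25.061

E[X] = (1/14)·(-3) + (1/7)·(-1) + (5/14)·3 + (1/14)·9 + (5/14)·11 = 37/7
E[X²] = (1/14)·9 + (1/7)·1 + (5/14)·9 + (1/14)·81 + (5/14)·121 = 53
Var(X) = 53 − (37/7)² = 1228/49 ≈ 25.061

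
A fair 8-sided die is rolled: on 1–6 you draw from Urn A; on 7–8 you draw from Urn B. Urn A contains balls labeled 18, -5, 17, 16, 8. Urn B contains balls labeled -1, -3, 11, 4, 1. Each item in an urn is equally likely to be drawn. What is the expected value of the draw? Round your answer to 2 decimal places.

E[X | Urn A] = (18 − 5 + 17 + 16 + 8)/5 = 54/5
E[X | Urn B] = (-1 − 3 + 11 + 4 + 1)/5 = 12/5
E[X] = (3/4)·54/5 + (1/4)·12/5 = 87/10 ≈ 8.70

8.70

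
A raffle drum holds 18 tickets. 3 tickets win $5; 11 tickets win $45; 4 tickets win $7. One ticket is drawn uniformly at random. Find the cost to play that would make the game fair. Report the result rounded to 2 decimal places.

$29.89

E[payout] = (3/18)·5 + (11/18)·45 + (4/18)·7 = 269/9
Fair fee = E[payout] = 269/9 ≈ $29.89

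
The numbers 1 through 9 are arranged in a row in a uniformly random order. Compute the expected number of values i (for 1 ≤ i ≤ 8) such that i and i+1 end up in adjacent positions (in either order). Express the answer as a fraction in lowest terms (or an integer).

For each i ∈ {1,…,8}, let Xᵢ = 1 if i and i+1 are adjacent. P(Xᵢ=1) = 2·(9−1)!/9! = 2/9.
By linearity, E[ΣXᵢ] = (8)·(2/9) = 16/9.

16/9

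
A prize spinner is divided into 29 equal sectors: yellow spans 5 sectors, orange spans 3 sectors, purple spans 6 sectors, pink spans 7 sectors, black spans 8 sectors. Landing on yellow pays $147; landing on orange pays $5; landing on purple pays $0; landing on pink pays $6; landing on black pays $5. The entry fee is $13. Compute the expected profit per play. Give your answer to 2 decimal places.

E[payout] = (5/29)·147 + (3/29)·5 + (6/29)·0 + (7/29)·6 + (8/29)·5 = 832/29
Expected profit = 832/29 − 13 = 455/29 ≈ $15.69

$15.69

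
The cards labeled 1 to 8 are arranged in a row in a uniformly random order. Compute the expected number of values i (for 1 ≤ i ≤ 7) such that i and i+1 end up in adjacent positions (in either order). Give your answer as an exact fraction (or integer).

7/4

For each i ∈ {1,…,7}, let Xᵢ = 1 if i and i+1 are adjacent. P(Xᵢ=1) = 2·(8−1)!/8! = 2/8.
By linearity, E[ΣXᵢ] = (7)·(2/8) = 7/4.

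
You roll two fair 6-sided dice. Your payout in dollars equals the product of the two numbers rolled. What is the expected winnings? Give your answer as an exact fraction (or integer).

49/4 dollars

Distribution of the product of the two numbers rolled: 1 w.p. 1/36, 2 w.p. 1/18, 3 w.p. 1/18, 4 w.p. 1/12, 5 w.p. 1/18, 6 w.p. 1/9, …
E[payout] = (1/36)·1 + (1/18)·2 + (1/18)·3 + (1/12)·4 + (1/18)·5 + (1/9)·6 + (1/18)·8 + (1/36)·9 + (1/18)·10 + (1/9)·12 + (1/18)·15 + (1/36)·16 + (1/18)·18 + (1/18)·20 + (1/18)·24 + (1/36)·25 + (1/18)·30 + (1/36)·36 = 49/4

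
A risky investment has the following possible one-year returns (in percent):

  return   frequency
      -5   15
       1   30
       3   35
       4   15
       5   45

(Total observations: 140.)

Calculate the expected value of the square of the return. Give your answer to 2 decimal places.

Total = 140, so P(return=-5) = 15/140, etc.
E[X²] = (3/28)·25 + (3/14)·1 + (1/4)·9 + (3/28)·16 + (9/28)·25
     = 417/28 ≈ 14.89

14.89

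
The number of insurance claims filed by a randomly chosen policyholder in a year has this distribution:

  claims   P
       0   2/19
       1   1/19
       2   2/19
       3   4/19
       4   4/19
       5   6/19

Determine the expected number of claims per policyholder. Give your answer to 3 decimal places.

E[X] = (2/19)·0 + (1/19)·1 + (2/19)·2 + (4/19)·3 + (4/19)·4 + (6/19)·5
     = 63/19 ≈ 3.316

3.316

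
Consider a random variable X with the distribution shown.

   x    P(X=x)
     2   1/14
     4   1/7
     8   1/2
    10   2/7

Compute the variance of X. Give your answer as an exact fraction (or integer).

E[X] = (1/14)·2 + (1/7)·4 + (1/2)·8 + (2/7)·10 = 53/7
E[X²] = (1/14)·4 + (1/7)·16 + (1/2)·64 + (2/7)·100 = 442/7
Var(X) = 442/7 − (53/7)² = 285/49

285/49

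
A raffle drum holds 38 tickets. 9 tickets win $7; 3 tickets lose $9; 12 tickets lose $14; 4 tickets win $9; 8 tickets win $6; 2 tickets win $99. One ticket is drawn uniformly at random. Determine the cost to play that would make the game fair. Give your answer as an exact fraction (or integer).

75/19 dollars

E[payout] = (9/38)·7 + (3/38)·(-9) + (12/38)·(-14) + (4/38)·9 + (8/38)·6 + (2/38)·99 = 75/19
Fair fee = E[payout] = 75/19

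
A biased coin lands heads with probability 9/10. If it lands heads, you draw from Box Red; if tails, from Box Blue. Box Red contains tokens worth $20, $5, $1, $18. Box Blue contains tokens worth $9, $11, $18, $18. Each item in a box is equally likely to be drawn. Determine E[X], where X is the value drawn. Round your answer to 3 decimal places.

$11.300

E[X | Box Red] = (20 + 5 + 1 + 18)/4 = 11
E[X | Box Blue] = (9 + 11 + 18 + 18)/4 = 14
E[X] = (9/10)·11 + (1/10)·14 = 113/10 ≈ 11.300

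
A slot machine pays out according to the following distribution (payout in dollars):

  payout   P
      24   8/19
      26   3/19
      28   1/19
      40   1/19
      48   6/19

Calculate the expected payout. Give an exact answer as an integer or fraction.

E[X] = (8/19)·24 + (3/19)·26 + (1/19)·28 + (1/19)·40 + (6/19)·48
     = 626/19

626/19 dollars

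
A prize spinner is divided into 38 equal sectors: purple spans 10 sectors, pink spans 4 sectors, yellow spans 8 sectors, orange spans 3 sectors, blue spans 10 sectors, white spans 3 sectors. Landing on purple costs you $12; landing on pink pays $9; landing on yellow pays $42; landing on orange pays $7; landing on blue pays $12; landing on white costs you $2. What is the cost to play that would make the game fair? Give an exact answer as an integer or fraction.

E[payout] = (10/38)·(-12) + (4/38)·9 + (8/38)·42 + (3/38)·7 + (10/38)·12 + (3/38)·(-2) = 387/38
Fair fee = E[payout] = 387/38

387/38 dollars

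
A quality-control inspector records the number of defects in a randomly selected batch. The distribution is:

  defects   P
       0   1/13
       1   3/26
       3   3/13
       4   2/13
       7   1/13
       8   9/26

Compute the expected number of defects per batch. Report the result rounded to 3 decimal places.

4.731

E[X] = (1/13)·0 + (3/26)·1 + (3/13)·3 + (2/13)·4 + (1/13)·7 + (9/26)·8
     = 123/26 ≈ 4.731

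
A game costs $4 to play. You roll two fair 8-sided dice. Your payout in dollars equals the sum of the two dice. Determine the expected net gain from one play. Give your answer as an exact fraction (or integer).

$5

Distribution of the sum of the two dice: 2 w.p. 1/64, 3 w.p. 1/32, 4 w.p. 3/64, 5 w.p. 1/16, 6 w.p. 5/64, 7 w.p. 3/32, …
E[payout] = (1/64)·2 + (1/32)·3 + (3/64)·4 + (1/16)·5 + (5/64)·6 + (3/32)·7 + (7/64)·8 + (1/8)·9 + (7/64)·10 + (3/32)·11 + (5/64)·12 + (1/16)·13 + (3/64)·14 + (1/32)·15 + (1/64)·16 = 9
Expected profit = 9 − 4 = 5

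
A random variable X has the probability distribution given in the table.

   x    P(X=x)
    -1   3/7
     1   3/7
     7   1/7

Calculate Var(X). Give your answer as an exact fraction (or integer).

E[X] = (3/7)·(-1) + (3/7)·1 + (1/7)·7 = 1
E[X²] = (3/7)·1 + (3/7)·1 + (1/7)·49 = 55/7
Var(X) = 55/7 − (1)² = 48/7

48/7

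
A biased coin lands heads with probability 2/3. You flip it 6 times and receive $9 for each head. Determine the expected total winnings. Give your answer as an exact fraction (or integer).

E[#heads] = 6·2/3 = 4 (linearity over flips).
E[winnings] = 9·4 = 36.

$36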